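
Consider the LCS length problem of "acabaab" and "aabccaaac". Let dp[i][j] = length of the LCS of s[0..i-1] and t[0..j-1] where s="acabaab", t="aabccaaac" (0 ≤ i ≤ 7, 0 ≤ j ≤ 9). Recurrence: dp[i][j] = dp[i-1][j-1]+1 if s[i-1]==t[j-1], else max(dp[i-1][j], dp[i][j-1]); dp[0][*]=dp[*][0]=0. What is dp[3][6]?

3

   ''  a  a  b  c  c  a  a  a  c
''  0  0  0  0  0  0  0  0  0  0
 a  0  1  1  1  1  1  1  1  1  1
 c  0  1  1  1  2  2  2  2  2  2
 a  0  1  2  2  2  2  3  3  3  3
 b  0  1  2  3  3  3  3  3  3  3
 a  0  1  2  3  3  3  4  4  4  4
 a  0  1  2  3  3  3  4  5  5  5
 b  0  1  2  3  3  3  4  5  5  5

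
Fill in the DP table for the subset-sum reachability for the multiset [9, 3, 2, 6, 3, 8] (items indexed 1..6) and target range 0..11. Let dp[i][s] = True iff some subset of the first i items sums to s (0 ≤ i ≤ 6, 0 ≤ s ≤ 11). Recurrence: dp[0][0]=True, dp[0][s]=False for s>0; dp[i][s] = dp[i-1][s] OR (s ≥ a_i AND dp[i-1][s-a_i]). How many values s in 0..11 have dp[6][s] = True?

i\s   0   1   2   3   4   5   6   7   8   9  10  11
  0   T   F   F   F   F   F   F   F   F   F   F   F
  1   T   F   F   F   F   F   F   F   F   T   F   F
  2   T   F   F   T   F   F   F   F   F   T   F   F
  3   T   F   T   T   F   T   F   F   F   T   F   T
  4   T   F   T   T   F   T   T   F   T   T   F   T
  5   T   F   T   T   F   T   T   F   T   T   F   T
  6   T   F   T   T   F   T   T   F   T   T   T   T

9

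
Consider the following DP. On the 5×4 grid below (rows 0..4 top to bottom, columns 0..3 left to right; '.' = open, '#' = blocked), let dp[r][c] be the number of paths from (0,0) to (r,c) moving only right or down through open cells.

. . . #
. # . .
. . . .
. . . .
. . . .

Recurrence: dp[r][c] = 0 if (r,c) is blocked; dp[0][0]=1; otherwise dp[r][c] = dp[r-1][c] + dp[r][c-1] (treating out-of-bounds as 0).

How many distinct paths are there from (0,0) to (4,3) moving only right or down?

14

r\c   0   1   2   3
  0   1   1   1   0
  1   1   0   1   1
  2   1   1   2   3
  3   1   2   4   7
  4   1   3   7  14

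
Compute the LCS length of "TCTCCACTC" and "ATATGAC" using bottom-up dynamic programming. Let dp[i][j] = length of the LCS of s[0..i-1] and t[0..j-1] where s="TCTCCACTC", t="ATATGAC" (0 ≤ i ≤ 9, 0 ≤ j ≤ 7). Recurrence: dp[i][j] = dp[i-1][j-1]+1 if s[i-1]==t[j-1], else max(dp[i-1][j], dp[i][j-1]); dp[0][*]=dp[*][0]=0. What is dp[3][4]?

   ''  A  T  A  T  G  A  C
''  0  0  0  0  0  0  0  0
 T  0  0  1  1  1  1  1  1
 C  0  0  1  1  1  1  1  2
 T  0  0  1  1  2  2  2  2
 C  0  0  1  1  2  2  2  3
 C  0  0  1  1  2  2  2  3
 A  0  1  1  2  2  2  3  3
 C  0  1  1  2  2  2  3  4
 T  0  1  2  2  3  3  3  4
 C  0  1  2  2  3  3  3  4

2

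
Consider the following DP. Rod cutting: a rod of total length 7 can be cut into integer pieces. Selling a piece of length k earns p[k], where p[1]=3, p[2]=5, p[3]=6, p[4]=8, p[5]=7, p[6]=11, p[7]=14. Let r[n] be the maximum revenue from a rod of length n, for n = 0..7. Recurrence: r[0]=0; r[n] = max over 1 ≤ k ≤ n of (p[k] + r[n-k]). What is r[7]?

   n    0    1    2    3    4    5    6    7
r[n]    0    3    6    9   12   15   18   21

21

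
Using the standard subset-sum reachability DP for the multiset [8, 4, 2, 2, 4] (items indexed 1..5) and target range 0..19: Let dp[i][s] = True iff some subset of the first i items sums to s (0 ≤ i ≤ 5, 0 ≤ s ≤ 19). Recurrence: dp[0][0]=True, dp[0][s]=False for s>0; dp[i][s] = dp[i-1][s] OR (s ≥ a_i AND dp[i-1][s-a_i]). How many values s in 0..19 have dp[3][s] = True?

i\s   0   1   2   3   4   5   6   7   8   9  10  11  12  13  14  15  16  17  18  19
  0   T   F   F   F   F   F   F   F   F   F   F   F   F   F   F   F   F   F   F   F
  1   T   F   F   F   F   F   F   F   T   F   F   F   F   F   F   F   F   F   F   F
  2   T   F   F   F   T   F   F   F   T   F   F   F   T   F   F   F   F   F   F   F
  3   T   F   T   F   T   F   T   F   T   F   T   F   T   F   T   F   F   F   F   F
  4   T   F   T   F   T   F   T   F   T   F   T   F   T   F   T   F   T   F   F   F
  5   T   F   T   F   T   F   T   F   T   F   T   F   T   F   T   F   T   F   T   F

8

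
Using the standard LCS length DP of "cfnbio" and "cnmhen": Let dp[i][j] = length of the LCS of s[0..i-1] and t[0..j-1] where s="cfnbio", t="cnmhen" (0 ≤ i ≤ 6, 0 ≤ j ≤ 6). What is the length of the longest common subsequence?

2

   ''  c  n  m  h  e  n
''  0  0  0  0  0  0  0
 c  0  1  1  1  1  1  1
 f  0  1  1  1  1  1  1
 n  0  1  2  2  2  2  2
 b  0  1  2  2  2  2  2
 i  0  1  2  2  2  2  2
 o  0  1  2  2  2  2  2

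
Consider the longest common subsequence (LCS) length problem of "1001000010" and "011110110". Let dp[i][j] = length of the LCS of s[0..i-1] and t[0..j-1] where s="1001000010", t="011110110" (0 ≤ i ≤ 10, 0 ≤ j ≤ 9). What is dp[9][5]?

3

   ''  0  1  1  1  1  0  1  1  0
''  0  0  0  0  0  0  0  0  0  0
 1  0  0  1  1  1  1  1  1  1  1
 0  0  1  1  1  1  1  2  2  2  2
 0  0  1  1  1  1  1  2  2  2  3
 1  0  1  2  2  2  2  2  3  3  3
 0  0  1  2  2  2  2  3  3  3  4
 0  0  1  2  2  2  2  3  3  3  4
 0  0  1  2  2  2  2  3  3  3  4
 0  0  1  2  2  2  2  3  3  3  4
 1  0  1  2  3  3  3  3  4  4  4
 0  0  1  2  3  3  3  4  4  4  5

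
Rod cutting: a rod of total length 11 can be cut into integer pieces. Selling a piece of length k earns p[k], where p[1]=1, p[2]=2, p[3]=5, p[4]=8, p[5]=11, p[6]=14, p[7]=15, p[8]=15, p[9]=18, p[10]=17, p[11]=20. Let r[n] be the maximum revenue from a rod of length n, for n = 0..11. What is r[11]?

25

   n    0    1    2    3    4    5    6    7    8    9   10   11
r[n]    0    1    2    5    8   11   14   15   16   19   22   25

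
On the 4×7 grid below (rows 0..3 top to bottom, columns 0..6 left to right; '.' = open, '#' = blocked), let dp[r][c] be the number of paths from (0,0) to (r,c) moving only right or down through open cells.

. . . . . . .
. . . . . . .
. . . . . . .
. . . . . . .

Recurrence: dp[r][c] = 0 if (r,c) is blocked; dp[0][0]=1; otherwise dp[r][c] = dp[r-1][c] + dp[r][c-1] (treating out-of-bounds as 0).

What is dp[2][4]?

15

r\c   0   1   2   3   4   5   6
  0   1   1   1   1   1   1   1
  1   1   2   3   4   5   6   7
  2   1   3   6  10  15  21  28
  3   1   4  10  20  35  56  84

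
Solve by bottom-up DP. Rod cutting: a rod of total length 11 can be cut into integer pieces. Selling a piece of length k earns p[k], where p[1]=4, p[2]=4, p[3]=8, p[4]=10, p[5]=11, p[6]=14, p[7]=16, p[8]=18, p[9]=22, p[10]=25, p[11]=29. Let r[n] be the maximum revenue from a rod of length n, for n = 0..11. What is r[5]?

20

   n    0    1    2    3    4    5    6    7    8    9   10   11
r[n]    0    4    8   12   16   20   24   28   32   36   40   44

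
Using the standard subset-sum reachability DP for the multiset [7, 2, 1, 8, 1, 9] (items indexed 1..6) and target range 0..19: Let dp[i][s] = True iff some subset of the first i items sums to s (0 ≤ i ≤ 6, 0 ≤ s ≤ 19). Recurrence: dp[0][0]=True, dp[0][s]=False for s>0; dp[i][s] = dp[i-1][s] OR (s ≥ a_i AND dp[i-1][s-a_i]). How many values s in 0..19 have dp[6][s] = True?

17

i\s   0   1   2   3   4   5   6   7   8   9  10  11  12  13  14  15  16  17  18  19
  0   T   F   F   F   F   F   F   F   F   F   F   F   F   F   F   F   F   F   F   F
  1   T   F   F   F   F   F   F   T   F   F   F   F   F   F   F   F   F   F   F   F
  2   T   F   T   F   F   F   F   T   F   T   F   F   F   F   F   F   F   F   F   F
  3   T   T   T   T   F   F   F   T   T   T   T   F   F   F   F   F   F   F   F   F
  4   T   T   T   T   F   F   F   T   T   T   T   T   F   F   F   T   T   T   T   F
  5   T   T   T   T   T   F   F   T   T   T   T   T   T   F   F   T   T   T   T   T
  6   T   T   T   T   T   F   F   T   T   T   T   T   T   T   F   T   T   T   T   T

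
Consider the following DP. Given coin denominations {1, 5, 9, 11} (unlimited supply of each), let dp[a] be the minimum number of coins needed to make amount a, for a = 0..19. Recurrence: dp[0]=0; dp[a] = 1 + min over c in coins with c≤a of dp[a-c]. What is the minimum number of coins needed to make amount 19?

3

 a  0  1  2  3  4  5  6  7  8  9 10 11 12 13 14 15 16 17 18 19
dp  0  1  2  3  4  1  2  3  4  1  2  1  2  3  2  3  2  3  2  3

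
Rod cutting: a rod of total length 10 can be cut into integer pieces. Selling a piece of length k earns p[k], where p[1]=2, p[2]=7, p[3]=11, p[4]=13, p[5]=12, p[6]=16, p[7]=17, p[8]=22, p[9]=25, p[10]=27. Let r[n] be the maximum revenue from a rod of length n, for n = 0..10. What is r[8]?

   n    0    1    2    3    4    5    6    7    8    9   10
r[n]    0    2    7   11   14   18   22   25   29   33   36

29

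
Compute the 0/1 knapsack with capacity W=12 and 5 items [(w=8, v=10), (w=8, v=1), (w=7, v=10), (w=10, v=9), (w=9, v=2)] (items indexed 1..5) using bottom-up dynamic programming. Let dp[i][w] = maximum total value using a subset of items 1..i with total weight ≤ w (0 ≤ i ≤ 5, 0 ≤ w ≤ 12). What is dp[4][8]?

10

i\w   0   1   2   3   4   5   6   7   8   9  10  11  12
  0   0   0   0   0   0   0   0   0   0   0   0   0   0
  1   0   0   0   0   0   0   0   0  10  10  10  10  10
  2   0   0   0   0   0   0   0   0  10  10  10  10  10
  3   0   0   0   0   0   0   0  10  10  10  10  10  10
  4   0   0   0   0   0   0   0  10  10  10  10  10  10
  5   0   0   0   0   0   0   0  10  10  10  10  10  10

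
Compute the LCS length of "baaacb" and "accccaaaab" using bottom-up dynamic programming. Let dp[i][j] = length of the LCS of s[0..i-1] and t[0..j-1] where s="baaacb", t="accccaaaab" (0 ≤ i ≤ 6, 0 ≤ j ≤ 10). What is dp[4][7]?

   ''  a  c  c  c  c  a  a  a  a  b
''  0  0  0  0  0  0  0  0  0  0  0
 b  0  0  0  0  0  0  0  0  0  0  1
 a  0  1  1  1  1  1  1  1  1  1  1
 a  0  1  1  1  1  1  2  2  2  2  2
 a  0  1  1  1  1  1  2  3  3  3  3
 c  0  1  2  2  2  2  2  3  3  3  3
 b  0  1  2  2  2  2  2  3  3  3  4

3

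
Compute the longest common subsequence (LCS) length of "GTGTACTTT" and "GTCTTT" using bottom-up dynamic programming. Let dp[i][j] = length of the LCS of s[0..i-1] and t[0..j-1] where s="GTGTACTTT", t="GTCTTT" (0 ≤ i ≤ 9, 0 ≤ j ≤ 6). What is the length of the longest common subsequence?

6

   ''  G  T  C  T  T  T
''  0  0  0  0  0  0  0
 G  0  1  1  1  1  1  1
 T  0  1  2  2  2  2  2
 G  0  1  2  2  2  2  2
 T  0  1  2  2  3  3  3
 A  0  1  2  2  3  3  3
 C  0  1  2  3  3  3  3
 T  0  1  2  3  4  4  4
 T  0  1  2  3  4  5  5
 T  0  1  2  3  4  5  6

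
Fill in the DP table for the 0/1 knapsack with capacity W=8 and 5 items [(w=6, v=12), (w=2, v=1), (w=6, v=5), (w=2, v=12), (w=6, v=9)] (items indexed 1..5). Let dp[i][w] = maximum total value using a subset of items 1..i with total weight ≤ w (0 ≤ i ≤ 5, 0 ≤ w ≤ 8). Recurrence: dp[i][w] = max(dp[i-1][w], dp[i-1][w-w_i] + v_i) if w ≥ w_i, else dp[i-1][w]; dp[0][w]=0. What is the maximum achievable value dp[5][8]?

24

i\w   0   1   2   3   4   5   6   7   8
  0   0   0   0   0   0   0   0   0   0
  1   0   0   0   0   0   0  12  12  12
  2   0   0   1   1   1   1  12  12  13
  3   0   0   1   1   1   1  12  12  13
  4   0   0  12  12  13  13  13  13  24
  5   0   0  12  12  13  13  13  13  24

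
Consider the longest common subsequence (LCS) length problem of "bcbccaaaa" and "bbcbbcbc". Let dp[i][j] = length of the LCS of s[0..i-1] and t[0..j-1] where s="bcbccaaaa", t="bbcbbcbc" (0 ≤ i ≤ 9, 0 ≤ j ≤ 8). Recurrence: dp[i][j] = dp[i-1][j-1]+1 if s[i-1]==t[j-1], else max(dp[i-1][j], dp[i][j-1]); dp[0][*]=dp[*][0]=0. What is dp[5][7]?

   ''  b  b  c  b  b  c  b  c
''  0  0  0  0  0  0  0  0  0
 b  0  1  1  1  1  1  1  1  1
 c  0  1  1  2  2  2  2  2  2
 b  0  1  2  2  3  3  3  3  3
 c  0  1  2  3  3  3  4  4  4
 c  0  1  2  3  3  3  4  4  5
 a  0  1  2  3  3  3  4  4  5
 a  0  1  2  3  3  3  4  4  5
 a  0  1  2  3  3  3  4  4  5
 a  0  1  2  3  3  3  4  4  5

4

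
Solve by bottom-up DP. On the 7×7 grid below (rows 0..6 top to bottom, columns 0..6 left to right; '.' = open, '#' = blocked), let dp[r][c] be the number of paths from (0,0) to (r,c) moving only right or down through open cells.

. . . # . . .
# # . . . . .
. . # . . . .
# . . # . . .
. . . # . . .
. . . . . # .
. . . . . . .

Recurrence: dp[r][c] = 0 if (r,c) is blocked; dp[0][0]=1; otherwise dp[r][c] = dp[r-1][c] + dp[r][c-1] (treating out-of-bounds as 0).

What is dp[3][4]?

r\c   0   1   2   3   4   5   6
  0   1   1   1   0   0   0   0
  1   0   0   1   1   1   1   1
  2   0   0   0   1   2   3   4
  3   0   0   0   0   2   5   9
  4   0   0   0   0   2   7  16
  5   0   0   0   0   2   0  16
  6   0   0   0   0   2   2  18

2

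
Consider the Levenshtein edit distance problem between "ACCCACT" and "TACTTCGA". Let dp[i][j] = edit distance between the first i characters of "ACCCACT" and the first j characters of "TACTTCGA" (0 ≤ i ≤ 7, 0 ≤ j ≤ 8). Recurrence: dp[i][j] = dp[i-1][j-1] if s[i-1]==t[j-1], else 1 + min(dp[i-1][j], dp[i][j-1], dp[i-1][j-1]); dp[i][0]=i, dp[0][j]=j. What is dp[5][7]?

4

   ''  T  A  C  T  T  C  G  A
''  0  1  2  3  4  5  6  7  8
 A  1  1  1  2  3  4  5  6  7
 C  2  2  2  1  2  3  4  5  6
 C  3  3  3  2  2  3  3  4  5
 C  4  4  4  3  3  3  3  4  5
 A  5  5  4  4  4  4  4  4  4
 C  6  6  5  4  5  5  4  5  5
 T  7  6  6  5  4  5  5  5  6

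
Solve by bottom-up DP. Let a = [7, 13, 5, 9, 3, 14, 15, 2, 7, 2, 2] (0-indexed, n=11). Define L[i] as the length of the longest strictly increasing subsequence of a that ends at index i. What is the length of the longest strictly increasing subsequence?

4

   i    0    1    2    3    4    5    6    7    8    9   10
a[i]    7   13    5    9    3   14   15    2    7    2    2
L[i]    1    2    1    2    1    3    4    1    2    1    1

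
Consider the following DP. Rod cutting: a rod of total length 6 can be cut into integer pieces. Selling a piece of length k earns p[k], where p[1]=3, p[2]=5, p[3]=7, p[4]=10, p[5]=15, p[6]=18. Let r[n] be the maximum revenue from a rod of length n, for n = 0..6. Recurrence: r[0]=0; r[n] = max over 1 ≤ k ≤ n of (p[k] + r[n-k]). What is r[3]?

9

   n    0    1    2    3    4    5    6
r[n]    0    3    6    9   12   15   18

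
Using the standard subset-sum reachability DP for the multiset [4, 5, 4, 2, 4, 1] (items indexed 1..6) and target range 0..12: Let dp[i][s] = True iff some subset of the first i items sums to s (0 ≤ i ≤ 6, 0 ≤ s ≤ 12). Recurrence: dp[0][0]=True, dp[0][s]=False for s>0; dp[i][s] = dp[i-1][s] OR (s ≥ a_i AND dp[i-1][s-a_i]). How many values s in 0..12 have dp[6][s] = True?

13

i\s   0   1   2   3   4   5   6   7   8   9  10  11  12
  0   T   F   F   F   F   F   F   F   F   F   F   F   F
  1   T   F   F   F   T   F   F   F   F   F   F   F   F
  2   T   F   F   F   T   T   F   F   F   T   F   F   F
  3   T   F   F   F   T   T   F   F   T   T   F   F   F
  4   T   F   T   F   T   T   T   T   T   T   T   T   F
  5   T   F   T   F   T   T   T   T   T   T   T   T   T
  6   T   T   T   T   T   T   T   T   T   T   T   T   T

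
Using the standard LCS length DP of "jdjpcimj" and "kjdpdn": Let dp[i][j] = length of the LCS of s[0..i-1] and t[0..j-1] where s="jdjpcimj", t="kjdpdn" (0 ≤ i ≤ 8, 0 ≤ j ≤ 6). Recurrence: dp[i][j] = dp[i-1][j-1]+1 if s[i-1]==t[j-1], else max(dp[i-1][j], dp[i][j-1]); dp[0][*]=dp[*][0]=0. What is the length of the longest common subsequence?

   ''  k  j  d  p  d  n
''  0  0  0  0  0  0  0
 j  0  0  1  1  1  1  1
 d  0  0  1  2  2  2  2
 j  0  0  1  2  2  2  2
 p  0  0  1  2  3  3  3
 c  0  0  1  2  3  3  3
 i  0  0  1  2  3  3  3
 m  0  0  1  2  3  3  3
 j  0  0  1  2  3  3  3

3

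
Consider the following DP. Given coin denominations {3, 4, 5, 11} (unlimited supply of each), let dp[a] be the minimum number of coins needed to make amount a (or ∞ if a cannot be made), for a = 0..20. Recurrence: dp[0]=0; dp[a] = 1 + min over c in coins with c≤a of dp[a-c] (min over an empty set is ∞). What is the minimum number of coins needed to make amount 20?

 a  0  1  2  3  4  5  6  7  8  9 10 11 12 13 14 15 16 17 18 19 20
dp  0  -  -  1  1  1  2  2  2  2  2  1  3  3  2  2  2  3  3  3  3
(- denotes ∞ / unreachable)

3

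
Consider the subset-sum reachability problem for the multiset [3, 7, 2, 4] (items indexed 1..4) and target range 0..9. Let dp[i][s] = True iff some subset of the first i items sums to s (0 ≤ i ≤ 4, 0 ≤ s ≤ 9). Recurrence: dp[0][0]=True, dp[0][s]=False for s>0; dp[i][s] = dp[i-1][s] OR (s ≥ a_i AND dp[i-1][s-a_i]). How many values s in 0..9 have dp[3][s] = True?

i\s   0   1   2   3   4   5   6   7   8   9
  0   T   F   F   F   F   F   F   F   F   F
  1   T   F   F   T   F   F   F   F   F   F
  2   T   F   F   T   F   F   F   T   F   F
  3   T   F   T   T   F   T   F   T   F   T
  4   T   F   T   T   T   T   T   T   F   T

6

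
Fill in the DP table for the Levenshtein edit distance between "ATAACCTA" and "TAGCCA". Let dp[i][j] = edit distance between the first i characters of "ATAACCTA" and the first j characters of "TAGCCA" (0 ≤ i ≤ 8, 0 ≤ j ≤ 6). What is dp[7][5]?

   ''  T  A  G  C  C  A
''  0  1  2  3  4  5  6
 A  1  1  1  2  3  4  5
 T  2  1  2  2  3  4  5
 A  3  2  1  2  3  4  4
 A  4  3  2  2  3  4  4
 C  5  4  3  3  2  3  4
 C  6  5  4  4  3  2  3
 T  7  6  5  5  4  3  3
 A  8  7  6  6  5  4  3

3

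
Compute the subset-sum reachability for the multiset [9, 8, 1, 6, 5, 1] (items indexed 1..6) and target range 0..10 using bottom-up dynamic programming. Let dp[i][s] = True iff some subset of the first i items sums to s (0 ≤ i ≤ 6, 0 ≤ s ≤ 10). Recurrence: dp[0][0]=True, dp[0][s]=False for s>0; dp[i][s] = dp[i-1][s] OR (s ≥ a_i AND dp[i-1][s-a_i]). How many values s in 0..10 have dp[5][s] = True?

8

i\s   0   1   2   3   4   5   6   7   8   9  10
  0   T   F   F   F   F   F   F   F   F   F   F
  1   T   F   F   F   F   F   F   F   F   T   F
  2   T   F   F   F   F   F   F   F   T   T   F
  3   T   T   F   F   F   F   F   F   T   T   T
  4   T   T   F   F   F   F   T   T   T   T   T
  5   T   T   F   F   F   T   T   T   T   T   T
  6   T   T   T   F   F   T   T   T   T   T   T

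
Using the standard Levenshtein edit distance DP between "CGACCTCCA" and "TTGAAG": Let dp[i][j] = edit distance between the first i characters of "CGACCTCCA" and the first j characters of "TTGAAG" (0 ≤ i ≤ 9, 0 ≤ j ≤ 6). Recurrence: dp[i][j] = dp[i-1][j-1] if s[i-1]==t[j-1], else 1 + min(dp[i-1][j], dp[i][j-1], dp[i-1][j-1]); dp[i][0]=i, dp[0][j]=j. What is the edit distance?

   ''  T  T  G  A  A  G
''  0  1  2  3  4  5  6
 C  1  1  2  3  4  5  6
 G  2  2  2  2  3  4  5
 A  3  3  3  3  2  3  4
 C  4  4  4  4  3  3  4
 C  5  5  5  5  4  4  4
 T  6  5  5  6  5  5  5
 C  7  6  6  6  6  6  6
 C  8  7  7  7  7  7  7
 A  9  8  8  8  7  7  8

8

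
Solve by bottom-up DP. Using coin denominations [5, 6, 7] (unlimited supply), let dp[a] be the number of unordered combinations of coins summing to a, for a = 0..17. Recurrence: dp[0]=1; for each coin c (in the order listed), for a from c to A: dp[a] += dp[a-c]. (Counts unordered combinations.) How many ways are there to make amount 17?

2

after  coin     0     1     2     3     4     5     6     7     8     9    10    11    12    13    14    15    16    17
          5     1     0     0     0     0     1     0     0     0     0     1     0     0     0     0     1     0     0
          6     1     0     0     0     0     1     1     0     0     0     1     1     1     0     0     1     1     1
          7     1     0     0     0     0     1     1     1     0     0     1     1     2     1     1     1     1     2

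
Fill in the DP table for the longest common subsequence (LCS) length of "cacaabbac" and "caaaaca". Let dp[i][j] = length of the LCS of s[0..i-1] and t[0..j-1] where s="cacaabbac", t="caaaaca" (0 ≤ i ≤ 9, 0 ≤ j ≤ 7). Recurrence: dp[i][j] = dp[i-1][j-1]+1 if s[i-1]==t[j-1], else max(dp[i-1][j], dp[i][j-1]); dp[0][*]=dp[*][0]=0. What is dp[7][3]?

   ''  c  a  a  a  a  c  a
''  0  0  0  0  0  0  0  0
 c  0  1  1  1  1  1  1  1
 a  0  1  2  2  2  2  2  2
 c  0  1  2  2  2  2  3  3
 a  0  1  2  3  3  3  3  4
 a  0  1  2  3  4  4  4  4
 b  0  1  2  3  4  4  4  4
 b  0  1  2  3  4  4  4  4
 a  0  1  2  3  4  5  5  5
 c  0  1  2  3  4  5  6  6

3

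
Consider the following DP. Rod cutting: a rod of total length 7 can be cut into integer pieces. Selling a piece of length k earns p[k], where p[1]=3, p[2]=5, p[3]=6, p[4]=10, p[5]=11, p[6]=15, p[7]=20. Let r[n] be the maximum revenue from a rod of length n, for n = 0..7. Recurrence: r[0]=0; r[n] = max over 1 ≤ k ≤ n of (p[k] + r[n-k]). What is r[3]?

9

   n    0    1    2    3    4    5    6    7
r[n]    0    3    6    9   12   15   18   21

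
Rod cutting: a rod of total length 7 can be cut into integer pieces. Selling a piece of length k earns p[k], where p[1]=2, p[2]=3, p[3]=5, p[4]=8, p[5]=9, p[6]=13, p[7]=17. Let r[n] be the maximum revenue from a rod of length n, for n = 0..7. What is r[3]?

   n    0    1    2    3    4    5    6    7
r[n]    0    2    4    6    8   10   13   17

6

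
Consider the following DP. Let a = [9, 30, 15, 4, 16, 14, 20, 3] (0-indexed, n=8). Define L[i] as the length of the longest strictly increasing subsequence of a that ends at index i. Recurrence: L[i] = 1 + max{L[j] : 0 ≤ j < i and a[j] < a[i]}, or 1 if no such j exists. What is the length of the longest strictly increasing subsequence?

4

   i    0    1    2    3    4    5    6    7
a[i]    9   30   15    4   16   14   20    3
L[i]    1    2    2    1    3    2    4    1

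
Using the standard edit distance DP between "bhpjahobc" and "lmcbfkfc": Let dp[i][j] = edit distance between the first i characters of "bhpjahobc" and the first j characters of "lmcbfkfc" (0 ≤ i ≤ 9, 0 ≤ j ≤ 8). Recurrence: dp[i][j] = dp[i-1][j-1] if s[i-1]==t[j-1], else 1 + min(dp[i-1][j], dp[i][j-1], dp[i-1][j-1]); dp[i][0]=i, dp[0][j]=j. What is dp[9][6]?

   ''  l  m  c  b  f  k  f  c
''  0  1  2  3  4  5  6  7  8
 b  1  1  2  3  3  4  5  6  7
 h  2  2  2  3  4  4  5  6  7
 p  3  3  3  3  4  5  5  6  7
 j  4  4  4  4  4  5  6  6  7
 a  5  5  5  5  5  5  6  7  7
 h  6  6  6  6  6  6  6  7  8
 o  7  7  7  7  7  7  7  7  8
 b  8  8  8  8  7  8  8  8  8
 c  9  9  9  8  8  8  9  9  8

9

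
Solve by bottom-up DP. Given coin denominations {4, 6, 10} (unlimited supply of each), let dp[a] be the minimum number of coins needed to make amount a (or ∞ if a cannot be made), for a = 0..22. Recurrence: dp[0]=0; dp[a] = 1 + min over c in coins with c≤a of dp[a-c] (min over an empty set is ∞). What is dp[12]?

2

 a  0  1  2  3  4  5  6  7  8  9 10 11 12 13 14 15 16 17 18 19 20 21 22
dp  0  -  -  -  1  -  1  -  2  -  1  -  2  -  2  -  2  -  3  -  2  -  3
(- denotes ∞ / unreachable)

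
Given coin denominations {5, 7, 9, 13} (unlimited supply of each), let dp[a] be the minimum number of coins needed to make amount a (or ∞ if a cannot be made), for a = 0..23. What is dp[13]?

1

 a  0  1  2  3  4  5  6  7  8  9 10 11 12 13 14 15 16 17 18 19 20 21 22 23
dp  0  -  -  -  -  1  -  1  -  1  2  -  2  1  2  3  2  3  2  3  2  3  2  3
(- denotes ∞ / unreachable)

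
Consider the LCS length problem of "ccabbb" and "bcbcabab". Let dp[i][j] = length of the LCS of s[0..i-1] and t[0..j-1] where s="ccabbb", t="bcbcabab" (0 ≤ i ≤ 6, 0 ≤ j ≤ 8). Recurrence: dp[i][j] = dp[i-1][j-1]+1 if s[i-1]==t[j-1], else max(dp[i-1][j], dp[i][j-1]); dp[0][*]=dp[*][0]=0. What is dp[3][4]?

   ''  b  c  b  c  a  b  a  b
''  0  0  0  0  0  0  0  0  0
 c  0  0  1  1  1  1  1  1  1
 c  0  0  1  1  2  2  2  2  2
 a  0  0  1  1  2  3  3  3  3
 b  0  1  1  2  2  3  4  4  4
 b  0  1  1  2  2  3  4  4  5
 b  0  1  1  2  2  3  4  4  5

2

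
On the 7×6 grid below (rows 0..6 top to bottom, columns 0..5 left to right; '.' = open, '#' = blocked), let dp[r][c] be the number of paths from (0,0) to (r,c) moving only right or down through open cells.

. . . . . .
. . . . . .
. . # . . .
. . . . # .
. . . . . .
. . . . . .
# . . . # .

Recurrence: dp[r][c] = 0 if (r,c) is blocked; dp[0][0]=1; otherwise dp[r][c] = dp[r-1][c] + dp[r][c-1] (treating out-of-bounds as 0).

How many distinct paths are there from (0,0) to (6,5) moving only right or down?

r\c   0   1   2   3   4   5
  0   1   1   1   1   1   1
  1   1   2   3   4   5   6
  2   1   3   0   4   9  15
  3   1   4   4   8   0  15
  4   1   5   9  17  17  32
  5   1   6  15  32  49  81
  6   0   6  21  53   0  81

81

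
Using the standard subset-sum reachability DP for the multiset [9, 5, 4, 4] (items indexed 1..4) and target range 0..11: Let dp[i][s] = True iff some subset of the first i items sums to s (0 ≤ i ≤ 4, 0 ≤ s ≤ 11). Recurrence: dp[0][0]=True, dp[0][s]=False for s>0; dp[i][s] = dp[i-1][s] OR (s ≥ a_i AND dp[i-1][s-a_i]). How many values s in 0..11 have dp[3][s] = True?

4

i\s   0   1   2   3   4   5   6   7   8   9  10  11
  0   T   F   F   F   F   F   F   F   F   F   F   F
  1   T   F   F   F   F   F   F   F   F   T   F   F
  2   T   F   F   F   F   T   F   F   F   T   F   F
  3   T   F   F   F   T   T   F   F   F   T   F   F
  4   T   F   F   F   T   T   F   F   T   T   F   F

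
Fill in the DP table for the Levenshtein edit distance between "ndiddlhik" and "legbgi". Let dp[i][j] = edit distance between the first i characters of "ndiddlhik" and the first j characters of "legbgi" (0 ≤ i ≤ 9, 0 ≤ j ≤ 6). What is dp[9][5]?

9

   ''  l  e  g  b  g  i
''  0  1  2  3  4  5  6
 n  1  1  2  3  4  5  6
 d  2  2  2  3  4  5  6
 i  3  3  3  3  4  5  5
 d  4  4  4  4  4  5  6
 d  5  5  5  5  5  5  6
 l  6  5  6  6  6  6  6
 h  7  6  6  7  7  7  7
 i  8  7  7  7  8  8  7
 k  9  8  8  8  8  9  8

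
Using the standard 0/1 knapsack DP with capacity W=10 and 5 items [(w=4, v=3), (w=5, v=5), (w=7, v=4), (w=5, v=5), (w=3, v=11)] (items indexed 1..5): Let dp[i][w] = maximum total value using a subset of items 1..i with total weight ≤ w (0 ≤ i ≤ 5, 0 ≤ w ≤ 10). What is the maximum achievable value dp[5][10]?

i\w   0   1   2   3   4   5   6   7   8   9  10
  0   0   0   0   0   0   0   0   0   0   0   0
  1   0   0   0   0   3   3   3   3   3   3   3
  2   0   0   0   0   3   5   5   5   5   8   8
  3   0   0   0   0   3   5   5   5   5   8   8
  4   0   0   0   0   3   5   5   5   5   8  10
  5   0   0   0  11  11  11  11  14  16  16  16

16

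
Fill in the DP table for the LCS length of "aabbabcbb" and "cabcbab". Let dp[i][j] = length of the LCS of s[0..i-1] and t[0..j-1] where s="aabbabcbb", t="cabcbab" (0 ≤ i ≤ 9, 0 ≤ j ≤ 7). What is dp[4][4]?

2

   ''  c  a  b  c  b  a  b
''  0  0  0  0  0  0  0  0
 a  0  0  1  1  1  1  1  1
 a  0  0  1  1  1  1  2  2
 b  0  0  1  2  2  2  2  3
 b  0  0  1  2  2  3  3  3
 a  0  0  1  2  2  3  4  4
 b  0  0  1  2  2  3  4  5
 c  0  1  1  2  3  3  4  5
 b  0  1  1  2  3  4  4  5
 b  0  1  1  2  3  4  4  5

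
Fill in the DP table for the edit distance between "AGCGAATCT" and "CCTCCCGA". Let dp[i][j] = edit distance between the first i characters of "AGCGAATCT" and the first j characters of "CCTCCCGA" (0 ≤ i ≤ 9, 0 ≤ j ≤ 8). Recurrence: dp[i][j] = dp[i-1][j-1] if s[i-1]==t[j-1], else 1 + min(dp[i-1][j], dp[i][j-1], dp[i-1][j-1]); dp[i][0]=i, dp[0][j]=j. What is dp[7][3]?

5

   ''  C  C  T  C  C  C  G  A
''  0  1  2  3  4  5  6  7  8
 A  1  1  2  3  4  5  6  7  7
 G  2  2  2  3  4  5  6  6  7
 C  3  2  2  3  3  4  5  6  7
 G  4  3  3  3  4  4  5  5  6
 A  5  4  4  4  4  5  5  6  5
 A  6  5  5  5  5  5  6  6  6
 T  7  6  6  5  6  6  6  7  7
 C  8  7  6  6  5  6  6  7  8
 T  9  8  7  6  6  6  7  7  8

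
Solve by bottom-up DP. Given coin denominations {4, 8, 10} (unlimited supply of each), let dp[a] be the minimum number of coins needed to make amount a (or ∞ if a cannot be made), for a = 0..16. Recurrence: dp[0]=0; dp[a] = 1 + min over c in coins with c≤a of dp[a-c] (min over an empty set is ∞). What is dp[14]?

2

 a  0  1  2  3  4  5  6  7  8  9 10 11 12 13 14 15 16
dp  0  -  -  -  1  -  -  -  1  -  1  -  2  -  2  -  2
(- denotes ∞ / unreachable)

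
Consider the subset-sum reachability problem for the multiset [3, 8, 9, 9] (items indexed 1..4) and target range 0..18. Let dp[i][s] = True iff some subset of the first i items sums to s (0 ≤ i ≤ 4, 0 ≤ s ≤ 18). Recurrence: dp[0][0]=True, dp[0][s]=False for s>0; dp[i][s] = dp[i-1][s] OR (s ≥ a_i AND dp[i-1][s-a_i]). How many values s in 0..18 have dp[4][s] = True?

i\s   0   1   2   3   4   5   6   7   8   9  10  11  12  13  14  15  16  17  18
  0   T   F   F   F   F   F   F   F   F   F   F   F   F   F   F   F   F   F   F
  1   T   F   F   T   F   F   F   F   F   F   F   F   F   F   F   F   F   F   F
  2   T   F   F   T   F   F   F   F   T   F   F   T   F   F   F   F   F   F   F
  3   T   F   F   T   F   F   F   F   T   T   F   T   T   F   F   F   F   T   F
  4   T   F   F   T   F   F   F   F   T   T   F   T   T   F   F   F   F   T   T

8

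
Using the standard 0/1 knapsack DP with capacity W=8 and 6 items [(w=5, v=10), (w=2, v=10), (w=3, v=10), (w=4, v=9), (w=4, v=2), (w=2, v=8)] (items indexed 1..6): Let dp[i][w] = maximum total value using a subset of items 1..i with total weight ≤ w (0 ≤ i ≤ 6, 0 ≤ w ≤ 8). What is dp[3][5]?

i\w   0   1   2   3   4   5   6   7   8
  0   0   0   0   0   0   0   0   0   0
  1   0   0   0   0   0  10  10  10  10
  2   0   0  10  10  10  10  10  20  20
  3   0   0  10  10  10  20  20  20  20
  4   0   0  10  10  10  20  20  20  20
  5   0   0  10  10  10  20  20  20  20
  6   0   0  10  10  18  20  20  28  28

20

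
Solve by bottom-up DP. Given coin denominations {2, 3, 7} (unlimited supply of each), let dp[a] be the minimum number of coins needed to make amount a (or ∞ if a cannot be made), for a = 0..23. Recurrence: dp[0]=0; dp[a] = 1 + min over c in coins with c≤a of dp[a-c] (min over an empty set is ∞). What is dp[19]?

 a  0  1  2  3  4  5  6  7  8  9 10 11 12 13 14 15 16 17 18 19 20 21 22 23
dp  0  -  1  1  2  2  2  1  3  2  2  3  3  3  2  4  3  3  4  4  4  3  5  4
(- denotes ∞ / unreachable)

4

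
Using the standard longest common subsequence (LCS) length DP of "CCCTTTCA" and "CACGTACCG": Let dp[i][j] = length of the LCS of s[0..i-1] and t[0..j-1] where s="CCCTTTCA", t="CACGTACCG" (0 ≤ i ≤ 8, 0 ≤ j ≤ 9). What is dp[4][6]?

   ''  C  A  C  G  T  A  C  C  G
''  0  0  0  0  0  0  0  0  0  0
 C  0  1  1  1  1  1  1  1  1  1
 C  0  1  1  2  2  2  2  2  2  2
 C  0  1  1  2  2  2  2  3  3  3
 T  0  1  1  2  2  3  3  3  3  3
 T  0  1  1  2  2  3  3  3  3  3
 T  0  1  1  2  2  3  3  3  3  3
 C  0  1  1  2  2  3  3  4  4  4
 A  0  1  2  2  2  3  4  4  4  4

3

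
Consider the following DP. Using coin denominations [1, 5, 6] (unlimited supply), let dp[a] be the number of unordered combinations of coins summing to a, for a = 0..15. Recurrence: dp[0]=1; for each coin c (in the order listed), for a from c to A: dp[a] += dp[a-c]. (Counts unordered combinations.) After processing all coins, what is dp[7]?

after  coin     0     1     2     3     4     5     6     7     8     9    10    11    12    13    14    15
          1     1     1     1     1     1     1     1     1     1     1     1     1     1     1     1     1
          5     1     1     1     1     1     2     2     2     2     2     3     3     3     3     3     4
          6     1     1     1     1     1     2     3     3     3     3     4     5     6     6     6     7

3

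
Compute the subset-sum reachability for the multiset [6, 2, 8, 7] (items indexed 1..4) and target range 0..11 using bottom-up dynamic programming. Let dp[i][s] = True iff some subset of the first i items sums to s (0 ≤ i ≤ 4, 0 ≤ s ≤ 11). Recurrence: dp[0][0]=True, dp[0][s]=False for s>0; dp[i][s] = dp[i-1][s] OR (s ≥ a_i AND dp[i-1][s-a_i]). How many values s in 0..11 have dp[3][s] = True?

i\s   0   1   2   3   4   5   6   7   8   9  10  11
  0   T   F   F   F   F   F   F   F   F   F   F   F
  1   T   F   F   F   F   F   T   F   F   F   F   F
  2   T   F   T   F   F   F   T   F   T   F   F   F
  3   T   F   T   F   F   F   T   F   T   F   T   F
  4   T   F   T   F   F   F   T   T   T   T   T   F

5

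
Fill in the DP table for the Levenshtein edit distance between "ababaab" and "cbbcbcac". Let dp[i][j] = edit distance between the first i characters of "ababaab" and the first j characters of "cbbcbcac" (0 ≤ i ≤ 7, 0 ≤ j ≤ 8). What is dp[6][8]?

   ''  c  b  b  c  b  c  a  c
''  0  1  2  3  4  5  6  7  8
 a  1  1  2  3  4  5  6  6  7
 b  2  2  1  2  3  4  5  6  7
 a  3  3  2  2  3  4  5  5  6
 b  4  4  3  2  3  3  4  5  6
 a  5  5  4  3  3  4  4  4  5
 a  6  6  5  4  4  4  5  4  5
 b  7  7  6  5  5  4  5  5  5

5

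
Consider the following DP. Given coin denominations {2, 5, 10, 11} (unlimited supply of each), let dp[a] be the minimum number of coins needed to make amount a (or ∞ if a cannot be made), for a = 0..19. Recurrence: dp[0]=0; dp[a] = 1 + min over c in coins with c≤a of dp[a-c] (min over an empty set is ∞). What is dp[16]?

2

 a  0  1  2  3  4  5  6  7  8  9 10 11 12 13 14 15 16 17 18 19
dp  0  -  1  -  2  1  3  2  4  3  1  1  2  2  3  2  2  3  3  4
(- denotes ∞ / unreachable)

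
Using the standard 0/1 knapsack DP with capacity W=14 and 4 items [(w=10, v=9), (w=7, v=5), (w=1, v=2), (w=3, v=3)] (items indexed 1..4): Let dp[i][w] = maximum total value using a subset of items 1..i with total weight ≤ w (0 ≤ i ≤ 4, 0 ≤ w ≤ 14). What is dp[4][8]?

i\w   0   1   2   3   4   5   6   7   8   9  10  11  12  13  14
  0   0   0   0   0   0   0   0   0   0   0   0   0   0   0   0
  1   0   0   0   0   0   0   0   0   0   0   9   9   9   9   9
  2   0   0   0   0   0   0   0   5   5   5   9   9   9   9   9
  3   0   2   2   2   2   2   2   5   7   7   9  11  11  11  11
  4   0   2   2   3   5   5   5   5   7   7   9  11  11  12  14

7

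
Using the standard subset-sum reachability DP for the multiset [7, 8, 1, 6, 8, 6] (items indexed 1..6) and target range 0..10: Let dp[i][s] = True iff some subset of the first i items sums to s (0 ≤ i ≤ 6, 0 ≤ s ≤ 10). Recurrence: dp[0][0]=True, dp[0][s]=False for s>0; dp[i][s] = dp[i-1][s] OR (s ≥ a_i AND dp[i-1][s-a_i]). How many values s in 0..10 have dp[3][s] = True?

i\s   0   1   2   3   4   5   6   7   8   9  10
  0   T   F   F   F   F   F   F   F   F   F   F
  1   T   F   F   F   F   F   F   T   F   F   F
  2   T   F   F   F   F   F   F   T   T   F   F
  3   T   T   F   F   F   F   F   T   T   T   F
  4   T   T   F   F   F   F   T   T   T   T   F
  5   T   T   F   F   F   F   T   T   T   T   F
  6   T   T   F   F   F   F   T   T   T   T   F

5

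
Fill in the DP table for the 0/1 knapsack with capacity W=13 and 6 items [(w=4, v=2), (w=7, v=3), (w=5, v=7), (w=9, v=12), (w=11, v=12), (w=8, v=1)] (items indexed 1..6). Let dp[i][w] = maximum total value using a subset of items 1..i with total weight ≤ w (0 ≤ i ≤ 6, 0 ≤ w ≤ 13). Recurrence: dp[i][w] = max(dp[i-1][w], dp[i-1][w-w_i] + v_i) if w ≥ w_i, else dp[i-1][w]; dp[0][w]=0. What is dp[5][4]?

2

i\w   0   1   2   3   4   5   6   7   8   9  10  11  12  13
  0   0   0   0   0   0   0   0   0   0   0   0   0   0   0
  1   0   0   0   0   2   2   2   2   2   2   2   2   2   2
  2   0   0   0   0   2   2   2   3   3   3   3   5   5   5
  3   0   0   0   0   2   7   7   7   7   9   9   9  10  10
  4   0   0   0   0   2   7   7   7   7  12  12  12  12  14
  5   0   0   0   0   2   7   7   7   7  12  12  12  12  14
  6   0   0   0   0   2   7   7   7   7  12  12  12  12  14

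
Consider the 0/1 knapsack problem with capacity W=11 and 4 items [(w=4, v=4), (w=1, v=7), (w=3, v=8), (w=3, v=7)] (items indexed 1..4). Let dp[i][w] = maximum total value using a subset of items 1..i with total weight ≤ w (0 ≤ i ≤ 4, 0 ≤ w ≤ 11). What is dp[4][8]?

22

i\w   0   1   2   3   4   5   6   7   8   9  10  11
  0   0   0   0   0   0   0   0   0   0   0   0   0
  1   0   0   0   0   4   4   4   4   4   4   4   4
  2   0   7   7   7   7  11  11  11  11  11  11  11
  3   0   7   7   8  15  15  15  15  19  19  19  19
  4   0   7   7   8  15  15  15  22  22  22  22  26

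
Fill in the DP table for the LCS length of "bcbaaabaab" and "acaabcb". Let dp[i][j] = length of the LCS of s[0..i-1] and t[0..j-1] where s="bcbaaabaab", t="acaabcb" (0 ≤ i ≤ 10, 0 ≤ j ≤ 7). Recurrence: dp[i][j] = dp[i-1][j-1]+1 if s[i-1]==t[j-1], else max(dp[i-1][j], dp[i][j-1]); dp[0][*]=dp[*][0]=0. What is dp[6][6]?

3

   ''  a  c  a  a  b  c  b
''  0  0  0  0  0  0  0  0
 b  0  0  0  0  0  1  1  1
 c  0  0  1  1  1  1  2  2
 b  0  0  1  1  1  2  2  3
 a  0  1  1  2  2  2  2  3
 a  0  1  1  2  3  3  3  3
 a  0  1  1  2  3  3  3  3
 b  0  1  1  2  3  4  4  4
 a  0  1  1  2  3  4  4  4
 a  0  1  1  2  3  4  4  4
 b  0  1  1  2  3  4  4  5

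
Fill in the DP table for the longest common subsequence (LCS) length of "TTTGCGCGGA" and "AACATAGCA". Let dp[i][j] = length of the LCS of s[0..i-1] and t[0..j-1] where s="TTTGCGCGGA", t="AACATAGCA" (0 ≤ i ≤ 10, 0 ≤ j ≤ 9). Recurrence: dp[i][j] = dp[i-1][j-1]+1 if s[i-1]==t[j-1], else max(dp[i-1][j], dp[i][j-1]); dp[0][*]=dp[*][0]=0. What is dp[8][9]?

   ''  A  A  C  A  T  A  G  C  A
''  0  0  0  0  0  0  0  0  0  0
 T  0  0  0  0  0  1  1  1  1  1
 T  0  0  0  0  0  1  1  1  1  1
 T  0  0  0  0  0  1  1  1  1  1
 G  0  0  0  0  0  1  1  2  2  2
 C  0  0  0  1  1  1  1  2  3  3
 G  0  0  0  1  1  1  1  2  3  3
 C  0  0  0  1  1  1  1  2  3  3
 G  0  0  0  1  1  1  1  2  3  3
 G  0  0  0  1  1  1  1  2  3  3
 A  0  1  1  1  2  2  2  2  3  4

3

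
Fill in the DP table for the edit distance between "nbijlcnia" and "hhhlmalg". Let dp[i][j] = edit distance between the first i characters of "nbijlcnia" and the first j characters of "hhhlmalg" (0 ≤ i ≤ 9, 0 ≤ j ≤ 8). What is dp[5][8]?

   ''  h  h  h  l  m  a  l  g
''  0  1  2  3  4  5  6  7  8
 n  1  1  2  3  4  5  6  7  8
 b  2  2  2  3  4  5  6  7  8
 i  3  3  3  3  4  5  6  7  8
 j  4  4  4  4  4  5  6  7  8
 l  5  5  5  5  4  5  6  6  7
 c  6  6  6  6  5  5  6  7  7
 n  7  7  7  7  6  6  6  7  8
 i  8  8  8  8  7  7  7  7  8
 a  9  9  9  9  8  8  7  8  8

7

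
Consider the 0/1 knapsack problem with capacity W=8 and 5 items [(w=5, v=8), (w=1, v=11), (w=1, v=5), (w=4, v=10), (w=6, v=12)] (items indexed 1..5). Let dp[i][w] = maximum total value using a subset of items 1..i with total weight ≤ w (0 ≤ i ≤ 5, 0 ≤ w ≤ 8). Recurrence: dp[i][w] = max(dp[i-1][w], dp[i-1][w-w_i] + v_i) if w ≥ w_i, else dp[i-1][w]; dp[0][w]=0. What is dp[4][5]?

21

i\w   0   1   2   3   4   5   6   7   8
  0   0   0   0   0   0   0   0   0   0
  1   0   0   0   0   0   8   8   8   8
  2   0  11  11  11  11  11  19  19  19
  3   0  11  16  16  16  16  19  24  24
  4   0  11  16  16  16  21  26  26  26
  5   0  11  16  16  16  21  26  26  28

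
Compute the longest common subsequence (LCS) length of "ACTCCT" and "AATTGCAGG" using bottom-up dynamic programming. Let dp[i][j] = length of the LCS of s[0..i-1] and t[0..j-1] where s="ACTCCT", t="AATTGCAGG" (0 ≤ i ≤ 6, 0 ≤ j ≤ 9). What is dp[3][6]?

2

   ''  A  A  T  T  G  C  A  G  G
''  0  0  0  0  0  0  0  0  0  0
 A  0  1  1  1  1  1  1  1  1  1
 C  0  1  1  1  1  1  2  2  2  2
 T  0  1  1  2  2  2  2  2  2  2
 C  0  1  1  2  2  2  3  3  3  3
 C  0  1  1  2  2  2  3  3  3  3
 T  0  1  1  2  3  3  3  3  3  3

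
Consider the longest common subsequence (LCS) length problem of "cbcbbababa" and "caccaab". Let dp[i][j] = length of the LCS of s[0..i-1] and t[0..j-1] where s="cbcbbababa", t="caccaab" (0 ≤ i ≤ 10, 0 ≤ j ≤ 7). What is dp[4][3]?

2

   ''  c  a  c  c  a  a  b
''  0  0  0  0  0  0  0  0
 c  0  1  1  1  1  1  1  1
 b  0  1  1  1  1  1  1  2
 c  0  1  1  2  2  2  2  2
 b  0  1  1  2  2  2  2  3
 b  0  1  1  2  2  2  2  3
 a  0  1  2  2  2  3  3  3
 b  0  1  2  2  2  3  3  4
 a  0  1  2  2  2  3  4  4
 b  0  1  2  2  2  3  4  5
 a  0  1  2  2  2  3  4  5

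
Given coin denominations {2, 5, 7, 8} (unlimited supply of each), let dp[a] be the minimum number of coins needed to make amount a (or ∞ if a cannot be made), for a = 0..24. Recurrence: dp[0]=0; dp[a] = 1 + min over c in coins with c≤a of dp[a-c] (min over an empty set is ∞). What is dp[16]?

2

 a  0  1  2  3  4  5  6  7  8  9 10 11 12 13 14 15 16 17 18 19 20 21 22 23 24
dp  0  -  1  -  2  1  3  1  1  2  2  3  2  2  2  2  2  3  3  3  3  3  3  3  3
(- denotes ∞ / unreachable)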